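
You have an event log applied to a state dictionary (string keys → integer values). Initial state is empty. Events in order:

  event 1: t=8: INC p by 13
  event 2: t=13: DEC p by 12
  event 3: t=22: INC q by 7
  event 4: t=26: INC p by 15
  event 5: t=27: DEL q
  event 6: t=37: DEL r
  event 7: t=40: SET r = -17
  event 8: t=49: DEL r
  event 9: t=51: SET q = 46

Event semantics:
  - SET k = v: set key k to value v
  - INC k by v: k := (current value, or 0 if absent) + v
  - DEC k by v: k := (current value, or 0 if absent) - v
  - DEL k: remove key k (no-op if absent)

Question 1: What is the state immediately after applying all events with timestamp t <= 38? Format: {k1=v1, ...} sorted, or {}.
Apply events with t <= 38 (6 events):
  after event 1 (t=8: INC p by 13): {p=13}
  after event 2 (t=13: DEC p by 12): {p=1}
  after event 3 (t=22: INC q by 7): {p=1, q=7}
  after event 4 (t=26: INC p by 15): {p=16, q=7}
  after event 5 (t=27: DEL q): {p=16}
  after event 6 (t=37: DEL r): {p=16}

Answer: {p=16}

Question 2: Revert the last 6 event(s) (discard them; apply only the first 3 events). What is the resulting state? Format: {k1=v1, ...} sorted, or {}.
Keep first 3 events (discard last 6):
  after event 1 (t=8: INC p by 13): {p=13}
  after event 2 (t=13: DEC p by 12): {p=1}
  after event 3 (t=22: INC q by 7): {p=1, q=7}

Answer: {p=1, q=7}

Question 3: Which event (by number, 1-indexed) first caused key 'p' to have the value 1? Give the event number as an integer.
Answer: 2

Derivation:
Looking for first event where p becomes 1:
  event 1: p = 13
  event 2: p 13 -> 1  <-- first match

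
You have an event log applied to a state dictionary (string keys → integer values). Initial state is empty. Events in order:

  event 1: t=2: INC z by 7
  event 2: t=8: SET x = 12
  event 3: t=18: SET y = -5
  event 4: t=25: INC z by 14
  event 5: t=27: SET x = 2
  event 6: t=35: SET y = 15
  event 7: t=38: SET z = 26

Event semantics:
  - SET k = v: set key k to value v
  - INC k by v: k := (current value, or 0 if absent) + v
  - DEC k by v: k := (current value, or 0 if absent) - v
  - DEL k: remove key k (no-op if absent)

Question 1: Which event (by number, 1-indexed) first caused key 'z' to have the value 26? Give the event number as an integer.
Answer: 7

Derivation:
Looking for first event where z becomes 26:
  event 1: z = 7
  event 2: z = 7
  event 3: z = 7
  event 4: z = 21
  event 5: z = 21
  event 6: z = 21
  event 7: z 21 -> 26  <-- first match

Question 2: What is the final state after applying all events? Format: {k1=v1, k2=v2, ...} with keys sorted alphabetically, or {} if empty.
  after event 1 (t=2: INC z by 7): {z=7}
  after event 2 (t=8: SET x = 12): {x=12, z=7}
  after event 3 (t=18: SET y = -5): {x=12, y=-5, z=7}
  after event 4 (t=25: INC z by 14): {x=12, y=-5, z=21}
  after event 5 (t=27: SET x = 2): {x=2, y=-5, z=21}
  after event 6 (t=35: SET y = 15): {x=2, y=15, z=21}
  after event 7 (t=38: SET z = 26): {x=2, y=15, z=26}

Answer: {x=2, y=15, z=26}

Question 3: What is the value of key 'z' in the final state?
Track key 'z' through all 7 events:
  event 1 (t=2: INC z by 7): z (absent) -> 7
  event 2 (t=8: SET x = 12): z unchanged
  event 3 (t=18: SET y = -5): z unchanged
  event 4 (t=25: INC z by 14): z 7 -> 21
  event 5 (t=27: SET x = 2): z unchanged
  event 6 (t=35: SET y = 15): z unchanged
  event 7 (t=38: SET z = 26): z 21 -> 26
Final: z = 26

Answer: 26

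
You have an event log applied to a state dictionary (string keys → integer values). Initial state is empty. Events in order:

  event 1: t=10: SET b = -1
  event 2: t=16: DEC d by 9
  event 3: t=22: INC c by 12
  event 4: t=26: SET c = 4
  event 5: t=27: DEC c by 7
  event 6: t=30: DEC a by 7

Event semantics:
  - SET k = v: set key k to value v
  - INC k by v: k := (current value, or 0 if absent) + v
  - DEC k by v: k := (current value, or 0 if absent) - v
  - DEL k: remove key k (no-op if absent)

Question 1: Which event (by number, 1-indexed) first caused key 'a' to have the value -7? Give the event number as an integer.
Looking for first event where a becomes -7:
  event 6: a (absent) -> -7  <-- first match

Answer: 6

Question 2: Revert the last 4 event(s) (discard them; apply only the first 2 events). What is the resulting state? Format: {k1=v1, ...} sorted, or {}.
Answer: {b=-1, d=-9}

Derivation:
Keep first 2 events (discard last 4):
  after event 1 (t=10: SET b = -1): {b=-1}
  after event 2 (t=16: DEC d by 9): {b=-1, d=-9}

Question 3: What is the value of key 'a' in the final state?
Track key 'a' through all 6 events:
  event 1 (t=10: SET b = -1): a unchanged
  event 2 (t=16: DEC d by 9): a unchanged
  event 3 (t=22: INC c by 12): a unchanged
  event 4 (t=26: SET c = 4): a unchanged
  event 5 (t=27: DEC c by 7): a unchanged
  event 6 (t=30: DEC a by 7): a (absent) -> -7
Final: a = -7

Answer: -7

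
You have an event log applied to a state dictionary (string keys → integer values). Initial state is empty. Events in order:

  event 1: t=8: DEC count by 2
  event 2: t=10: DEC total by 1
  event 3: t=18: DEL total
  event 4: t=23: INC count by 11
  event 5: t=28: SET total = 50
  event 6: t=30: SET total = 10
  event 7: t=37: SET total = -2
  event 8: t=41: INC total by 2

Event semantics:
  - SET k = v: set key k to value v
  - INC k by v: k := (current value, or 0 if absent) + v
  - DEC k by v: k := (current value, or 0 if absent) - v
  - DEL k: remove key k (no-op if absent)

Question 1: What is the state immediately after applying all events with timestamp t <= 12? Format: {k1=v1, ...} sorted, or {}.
Answer: {count=-2, total=-1}

Derivation:
Apply events with t <= 12 (2 events):
  after event 1 (t=8: DEC count by 2): {count=-2}
  after event 2 (t=10: DEC total by 1): {count=-2, total=-1}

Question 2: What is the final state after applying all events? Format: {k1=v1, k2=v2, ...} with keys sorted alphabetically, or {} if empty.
  after event 1 (t=8: DEC count by 2): {count=-2}
  after event 2 (t=10: DEC total by 1): {count=-2, total=-1}
  after event 3 (t=18: DEL total): {count=-2}
  after event 4 (t=23: INC count by 11): {count=9}
  after event 5 (t=28: SET total = 50): {count=9, total=50}
  after event 6 (t=30: SET total = 10): {count=9, total=10}
  after event 7 (t=37: SET total = -2): {count=9, total=-2}
  after event 8 (t=41: INC total by 2): {count=9, total=0}

Answer: {count=9, total=0}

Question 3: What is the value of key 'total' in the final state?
Answer: 0

Derivation:
Track key 'total' through all 8 events:
  event 1 (t=8: DEC count by 2): total unchanged
  event 2 (t=10: DEC total by 1): total (absent) -> -1
  event 3 (t=18: DEL total): total -1 -> (absent)
  event 4 (t=23: INC count by 11): total unchanged
  event 5 (t=28: SET total = 50): total (absent) -> 50
  event 6 (t=30: SET total = 10): total 50 -> 10
  event 7 (t=37: SET total = -2): total 10 -> -2
  event 8 (t=41: INC total by 2): total -2 -> 0
Final: total = 0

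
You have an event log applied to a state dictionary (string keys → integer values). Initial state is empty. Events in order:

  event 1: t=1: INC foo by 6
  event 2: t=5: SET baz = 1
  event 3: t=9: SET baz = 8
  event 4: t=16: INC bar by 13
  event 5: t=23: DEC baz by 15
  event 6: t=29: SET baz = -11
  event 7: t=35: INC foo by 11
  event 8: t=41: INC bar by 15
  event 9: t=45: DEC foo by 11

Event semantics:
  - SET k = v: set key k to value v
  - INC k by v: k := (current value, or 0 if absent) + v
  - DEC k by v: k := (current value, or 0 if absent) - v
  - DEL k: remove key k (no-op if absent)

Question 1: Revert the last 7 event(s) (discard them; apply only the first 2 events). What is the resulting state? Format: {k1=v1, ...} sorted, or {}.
Answer: {baz=1, foo=6}

Derivation:
Keep first 2 events (discard last 7):
  after event 1 (t=1: INC foo by 6): {foo=6}
  after event 2 (t=5: SET baz = 1): {baz=1, foo=6}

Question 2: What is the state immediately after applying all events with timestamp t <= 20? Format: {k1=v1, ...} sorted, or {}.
Apply events with t <= 20 (4 events):
  after event 1 (t=1: INC foo by 6): {foo=6}
  after event 2 (t=5: SET baz = 1): {baz=1, foo=6}
  after event 3 (t=9: SET baz = 8): {baz=8, foo=6}
  after event 4 (t=16: INC bar by 13): {bar=13, baz=8, foo=6}

Answer: {bar=13, baz=8, foo=6}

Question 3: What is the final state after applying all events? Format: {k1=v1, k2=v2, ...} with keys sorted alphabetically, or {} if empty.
  after event 1 (t=1: INC foo by 6): {foo=6}
  after event 2 (t=5: SET baz = 1): {baz=1, foo=6}
  after event 3 (t=9: SET baz = 8): {baz=8, foo=6}
  after event 4 (t=16: INC bar by 13): {bar=13, baz=8, foo=6}
  after event 5 (t=23: DEC baz by 15): {bar=13, baz=-7, foo=6}
  after event 6 (t=29: SET baz = -11): {bar=13, baz=-11, foo=6}
  after event 7 (t=35: INC foo by 11): {bar=13, baz=-11, foo=17}
  after event 8 (t=41: INC bar by 15): {bar=28, baz=-11, foo=17}
  after event 9 (t=45: DEC foo by 11): {bar=28, baz=-11, foo=6}

Answer: {bar=28, baz=-11, foo=6}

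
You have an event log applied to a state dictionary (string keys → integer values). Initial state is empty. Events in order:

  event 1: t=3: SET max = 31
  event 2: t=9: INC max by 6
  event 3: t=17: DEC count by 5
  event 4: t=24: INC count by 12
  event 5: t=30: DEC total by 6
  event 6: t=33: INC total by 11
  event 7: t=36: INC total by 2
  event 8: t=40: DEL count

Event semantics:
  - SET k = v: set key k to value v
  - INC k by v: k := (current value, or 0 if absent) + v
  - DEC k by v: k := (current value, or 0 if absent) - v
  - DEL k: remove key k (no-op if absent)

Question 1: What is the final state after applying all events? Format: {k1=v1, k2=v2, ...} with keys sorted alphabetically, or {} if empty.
  after event 1 (t=3: SET max = 31): {max=31}
  after event 2 (t=9: INC max by 6): {max=37}
  after event 3 (t=17: DEC count by 5): {count=-5, max=37}
  after event 4 (t=24: INC count by 12): {count=7, max=37}
  after event 5 (t=30: DEC total by 6): {count=7, max=37, total=-6}
  after event 6 (t=33: INC total by 11): {count=7, max=37, total=5}
  after event 7 (t=36: INC total by 2): {count=7, max=37, total=7}
  after event 8 (t=40: DEL count): {max=37, total=7}

Answer: {max=37, total=7}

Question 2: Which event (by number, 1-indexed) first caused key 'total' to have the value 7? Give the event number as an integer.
Looking for first event where total becomes 7:
  event 5: total = -6
  event 6: total = 5
  event 7: total 5 -> 7  <-- first match

Answer: 7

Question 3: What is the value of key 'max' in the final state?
Track key 'max' through all 8 events:
  event 1 (t=3: SET max = 31): max (absent) -> 31
  event 2 (t=9: INC max by 6): max 31 -> 37
  event 3 (t=17: DEC count by 5): max unchanged
  event 4 (t=24: INC count by 12): max unchanged
  event 5 (t=30: DEC total by 6): max unchanged
  event 6 (t=33: INC total by 11): max unchanged
  event 7 (t=36: INC total by 2): max unchanged
  event 8 (t=40: DEL count): max unchanged
Final: max = 37

Answer: 37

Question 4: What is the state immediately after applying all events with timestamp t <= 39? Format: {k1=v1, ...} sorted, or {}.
Answer: {count=7, max=37, total=7}

Derivation:
Apply events with t <= 39 (7 events):
  after event 1 (t=3: SET max = 31): {max=31}
  after event 2 (t=9: INC max by 6): {max=37}
  after event 3 (t=17: DEC count by 5): {count=-5, max=37}
  after event 4 (t=24: INC count by 12): {count=7, max=37}
  after event 5 (t=30: DEC total by 6): {count=7, max=37, total=-6}
  after event 6 (t=33: INC total by 11): {count=7, max=37, total=5}
  after event 7 (t=36: INC total by 2): {count=7, max=37, total=7}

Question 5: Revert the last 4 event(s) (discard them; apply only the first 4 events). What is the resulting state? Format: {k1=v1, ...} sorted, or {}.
Keep first 4 events (discard last 4):
  after event 1 (t=3: SET max = 31): {max=31}
  after event 2 (t=9: INC max by 6): {max=37}
  after event 3 (t=17: DEC count by 5): {count=-5, max=37}
  after event 4 (t=24: INC count by 12): {count=7, max=37}

Answer: {count=7, max=37}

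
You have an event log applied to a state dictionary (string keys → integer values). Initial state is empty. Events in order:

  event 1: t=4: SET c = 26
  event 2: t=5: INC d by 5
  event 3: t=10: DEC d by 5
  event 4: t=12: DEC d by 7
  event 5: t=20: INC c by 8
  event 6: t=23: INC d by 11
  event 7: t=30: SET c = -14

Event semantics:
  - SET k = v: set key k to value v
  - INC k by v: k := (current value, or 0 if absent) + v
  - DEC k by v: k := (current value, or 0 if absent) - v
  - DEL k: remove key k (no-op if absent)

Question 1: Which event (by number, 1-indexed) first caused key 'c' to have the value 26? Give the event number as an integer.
Looking for first event where c becomes 26:
  event 1: c (absent) -> 26  <-- first match

Answer: 1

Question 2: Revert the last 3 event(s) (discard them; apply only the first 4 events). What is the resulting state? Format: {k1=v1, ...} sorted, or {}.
Keep first 4 events (discard last 3):
  after event 1 (t=4: SET c = 26): {c=26}
  after event 2 (t=5: INC d by 5): {c=26, d=5}
  after event 3 (t=10: DEC d by 5): {c=26, d=0}
  after event 4 (t=12: DEC d by 7): {c=26, d=-7}

Answer: {c=26, d=-7}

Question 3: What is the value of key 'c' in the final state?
Track key 'c' through all 7 events:
  event 1 (t=4: SET c = 26): c (absent) -> 26
  event 2 (t=5: INC d by 5): c unchanged
  event 3 (t=10: DEC d by 5): c unchanged
  event 4 (t=12: DEC d by 7): c unchanged
  event 5 (t=20: INC c by 8): c 26 -> 34
  event 6 (t=23: INC d by 11): c unchanged
  event 7 (t=30: SET c = -14): c 34 -> -14
Final: c = -14

Answer: -14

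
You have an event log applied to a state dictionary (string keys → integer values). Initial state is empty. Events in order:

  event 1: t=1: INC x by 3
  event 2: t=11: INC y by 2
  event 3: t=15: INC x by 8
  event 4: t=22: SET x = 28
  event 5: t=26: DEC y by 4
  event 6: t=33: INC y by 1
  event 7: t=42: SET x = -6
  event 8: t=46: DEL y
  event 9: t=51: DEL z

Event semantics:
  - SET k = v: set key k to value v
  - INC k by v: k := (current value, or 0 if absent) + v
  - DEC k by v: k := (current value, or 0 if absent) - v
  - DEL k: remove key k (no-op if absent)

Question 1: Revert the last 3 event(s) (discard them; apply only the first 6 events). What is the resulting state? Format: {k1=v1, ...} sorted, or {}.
Keep first 6 events (discard last 3):
  after event 1 (t=1: INC x by 3): {x=3}
  after event 2 (t=11: INC y by 2): {x=3, y=2}
  after event 3 (t=15: INC x by 8): {x=11, y=2}
  after event 4 (t=22: SET x = 28): {x=28, y=2}
  after event 5 (t=26: DEC y by 4): {x=28, y=-2}
  after event 6 (t=33: INC y by 1): {x=28, y=-1}

Answer: {x=28, y=-1}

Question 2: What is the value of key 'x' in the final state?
Answer: -6

Derivation:
Track key 'x' through all 9 events:
  event 1 (t=1: INC x by 3): x (absent) -> 3
  event 2 (t=11: INC y by 2): x unchanged
  event 3 (t=15: INC x by 8): x 3 -> 11
  event 4 (t=22: SET x = 28): x 11 -> 28
  event 5 (t=26: DEC y by 4): x unchanged
  event 6 (t=33: INC y by 1): x unchanged
  event 7 (t=42: SET x = -6): x 28 -> -6
  event 8 (t=46: DEL y): x unchanged
  event 9 (t=51: DEL z): x unchanged
Final: x = -6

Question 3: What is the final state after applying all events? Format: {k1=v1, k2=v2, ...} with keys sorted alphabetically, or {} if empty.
  after event 1 (t=1: INC x by 3): {x=3}
  after event 2 (t=11: INC y by 2): {x=3, y=2}
  after event 3 (t=15: INC x by 8): {x=11, y=2}
  after event 4 (t=22: SET x = 28): {x=28, y=2}
  after event 5 (t=26: DEC y by 4): {x=28, y=-2}
  after event 6 (t=33: INC y by 1): {x=28, y=-1}
  after event 7 (t=42: SET x = -6): {x=-6, y=-1}
  after event 8 (t=46: DEL y): {x=-6}
  after event 9 (t=51: DEL z): {x=-6}

Answer: {x=-6}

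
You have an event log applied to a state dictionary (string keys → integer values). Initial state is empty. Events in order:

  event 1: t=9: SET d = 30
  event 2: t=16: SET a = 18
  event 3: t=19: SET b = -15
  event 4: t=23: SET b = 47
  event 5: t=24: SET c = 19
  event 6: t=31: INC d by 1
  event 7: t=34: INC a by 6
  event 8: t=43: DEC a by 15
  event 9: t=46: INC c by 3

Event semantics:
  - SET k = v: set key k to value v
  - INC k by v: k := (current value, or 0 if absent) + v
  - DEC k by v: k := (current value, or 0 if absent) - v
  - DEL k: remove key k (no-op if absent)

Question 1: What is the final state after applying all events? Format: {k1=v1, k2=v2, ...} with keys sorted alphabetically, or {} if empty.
Answer: {a=9, b=47, c=22, d=31}

Derivation:
  after event 1 (t=9: SET d = 30): {d=30}
  after event 2 (t=16: SET a = 18): {a=18, d=30}
  after event 3 (t=19: SET b = -15): {a=18, b=-15, d=30}
  after event 4 (t=23: SET b = 47): {a=18, b=47, d=30}
  after event 5 (t=24: SET c = 19): {a=18, b=47, c=19, d=30}
  after event 6 (t=31: INC d by 1): {a=18, b=47, c=19, d=31}
  after event 7 (t=34: INC a by 6): {a=24, b=47, c=19, d=31}
  after event 8 (t=43: DEC a by 15): {a=9, b=47, c=19, d=31}
  after event 9 (t=46: INC c by 3): {a=9, b=47, c=22, d=31}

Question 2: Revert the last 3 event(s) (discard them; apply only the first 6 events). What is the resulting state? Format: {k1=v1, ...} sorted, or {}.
Answer: {a=18, b=47, c=19, d=31}

Derivation:
Keep first 6 events (discard last 3):
  after event 1 (t=9: SET d = 30): {d=30}
  after event 2 (t=16: SET a = 18): {a=18, d=30}
  after event 3 (t=19: SET b = -15): {a=18, b=-15, d=30}
  after event 4 (t=23: SET b = 47): {a=18, b=47, d=30}
  after event 5 (t=24: SET c = 19): {a=18, b=47, c=19, d=30}
  after event 6 (t=31: INC d by 1): {a=18, b=47, c=19, d=31}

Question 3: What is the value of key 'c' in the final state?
Track key 'c' through all 9 events:
  event 1 (t=9: SET d = 30): c unchanged
  event 2 (t=16: SET a = 18): c unchanged
  event 3 (t=19: SET b = -15): c unchanged
  event 4 (t=23: SET b = 47): c unchanged
  event 5 (t=24: SET c = 19): c (absent) -> 19
  event 6 (t=31: INC d by 1): c unchanged
  event 7 (t=34: INC a by 6): c unchanged
  event 8 (t=43: DEC a by 15): c unchanged
  event 9 (t=46: INC c by 3): c 19 -> 22
Final: c = 22

Answer: 22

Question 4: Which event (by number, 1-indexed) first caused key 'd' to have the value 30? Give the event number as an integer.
Answer: 1

Derivation:
Looking for first event where d becomes 30:
  event 1: d (absent) -> 30  <-- first match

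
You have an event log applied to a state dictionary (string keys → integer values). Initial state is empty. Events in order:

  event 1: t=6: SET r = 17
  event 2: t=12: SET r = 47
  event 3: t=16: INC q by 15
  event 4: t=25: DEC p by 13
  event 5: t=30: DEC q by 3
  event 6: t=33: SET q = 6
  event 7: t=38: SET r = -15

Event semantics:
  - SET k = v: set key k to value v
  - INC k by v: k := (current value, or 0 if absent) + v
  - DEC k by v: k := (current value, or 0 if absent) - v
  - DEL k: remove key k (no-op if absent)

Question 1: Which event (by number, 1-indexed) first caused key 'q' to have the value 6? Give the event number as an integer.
Looking for first event where q becomes 6:
  event 3: q = 15
  event 4: q = 15
  event 5: q = 12
  event 6: q 12 -> 6  <-- first match

Answer: 6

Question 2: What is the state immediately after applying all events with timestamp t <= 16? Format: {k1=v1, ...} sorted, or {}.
Apply events with t <= 16 (3 events):
  after event 1 (t=6: SET r = 17): {r=17}
  after event 2 (t=12: SET r = 47): {r=47}
  after event 3 (t=16: INC q by 15): {q=15, r=47}

Answer: {q=15, r=47}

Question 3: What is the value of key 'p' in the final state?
Track key 'p' through all 7 events:
  event 1 (t=6: SET r = 17): p unchanged
  event 2 (t=12: SET r = 47): p unchanged
  event 3 (t=16: INC q by 15): p unchanged
  event 4 (t=25: DEC p by 13): p (absent) -> -13
  event 5 (t=30: DEC q by 3): p unchanged
  event 6 (t=33: SET q = 6): p unchanged
  event 7 (t=38: SET r = -15): p unchanged
Final: p = -13

Answer: -13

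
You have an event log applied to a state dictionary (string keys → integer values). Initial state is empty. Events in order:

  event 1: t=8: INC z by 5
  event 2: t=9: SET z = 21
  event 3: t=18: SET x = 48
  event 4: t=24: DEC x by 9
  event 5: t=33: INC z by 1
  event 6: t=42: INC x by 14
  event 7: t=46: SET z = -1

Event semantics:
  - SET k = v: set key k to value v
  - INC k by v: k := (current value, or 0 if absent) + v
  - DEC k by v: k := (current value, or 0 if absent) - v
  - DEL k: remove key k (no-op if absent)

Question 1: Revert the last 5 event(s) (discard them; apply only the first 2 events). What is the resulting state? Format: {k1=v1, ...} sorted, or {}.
Answer: {z=21}

Derivation:
Keep first 2 events (discard last 5):
  after event 1 (t=8: INC z by 5): {z=5}
  after event 2 (t=9: SET z = 21): {z=21}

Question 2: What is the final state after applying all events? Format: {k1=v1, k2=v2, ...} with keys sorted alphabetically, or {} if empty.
Answer: {x=53, z=-1}

Derivation:
  after event 1 (t=8: INC z by 5): {z=5}
  after event 2 (t=9: SET z = 21): {z=21}
  after event 3 (t=18: SET x = 48): {x=48, z=21}
  after event 4 (t=24: DEC x by 9): {x=39, z=21}
  after event 5 (t=33: INC z by 1): {x=39, z=22}
  after event 6 (t=42: INC x by 14): {x=53, z=22}
  after event 7 (t=46: SET z = -1): {x=53, z=-1}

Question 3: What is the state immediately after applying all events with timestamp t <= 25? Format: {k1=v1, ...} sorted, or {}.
Answer: {x=39, z=21}

Derivation:
Apply events with t <= 25 (4 events):
  after event 1 (t=8: INC z by 5): {z=5}
  after event 2 (t=9: SET z = 21): {z=21}
  after event 3 (t=18: SET x = 48): {x=48, z=21}
  after event 4 (t=24: DEC x by 9): {x=39, z=21}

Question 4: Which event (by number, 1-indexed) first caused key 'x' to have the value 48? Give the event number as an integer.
Looking for first event where x becomes 48:
  event 3: x (absent) -> 48  <-- first match

Answer: 3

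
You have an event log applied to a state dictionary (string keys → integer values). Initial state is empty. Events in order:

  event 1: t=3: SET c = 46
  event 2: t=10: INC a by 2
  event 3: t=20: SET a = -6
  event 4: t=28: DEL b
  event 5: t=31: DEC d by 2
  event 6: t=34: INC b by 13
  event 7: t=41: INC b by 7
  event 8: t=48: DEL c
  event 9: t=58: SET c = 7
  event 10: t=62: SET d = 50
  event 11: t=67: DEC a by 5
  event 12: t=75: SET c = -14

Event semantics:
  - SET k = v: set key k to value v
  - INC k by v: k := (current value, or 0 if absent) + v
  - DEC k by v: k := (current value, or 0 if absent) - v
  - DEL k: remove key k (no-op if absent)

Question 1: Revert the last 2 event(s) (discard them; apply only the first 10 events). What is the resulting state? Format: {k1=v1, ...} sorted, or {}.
Answer: {a=-6, b=20, c=7, d=50}

Derivation:
Keep first 10 events (discard last 2):
  after event 1 (t=3: SET c = 46): {c=46}
  after event 2 (t=10: INC a by 2): {a=2, c=46}
  after event 3 (t=20: SET a = -6): {a=-6, c=46}
  after event 4 (t=28: DEL b): {a=-6, c=46}
  after event 5 (t=31: DEC d by 2): {a=-6, c=46, d=-2}
  after event 6 (t=34: INC b by 13): {a=-6, b=13, c=46, d=-2}
  after event 7 (t=41: INC b by 7): {a=-6, b=20, c=46, d=-2}
  after event 8 (t=48: DEL c): {a=-6, b=20, d=-2}
  after event 9 (t=58: SET c = 7): {a=-6, b=20, c=7, d=-2}
  after event 10 (t=62: SET d = 50): {a=-6, b=20, c=7, d=50}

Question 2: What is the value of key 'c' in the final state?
Track key 'c' through all 12 events:
  event 1 (t=3: SET c = 46): c (absent) -> 46
  event 2 (t=10: INC a by 2): c unchanged
  event 3 (t=20: SET a = -6): c unchanged
  event 4 (t=28: DEL b): c unchanged
  event 5 (t=31: DEC d by 2): c unchanged
  event 6 (t=34: INC b by 13): c unchanged
  event 7 (t=41: INC b by 7): c unchanged
  event 8 (t=48: DEL c): c 46 -> (absent)
  event 9 (t=58: SET c = 7): c (absent) -> 7
  event 10 (t=62: SET d = 50): c unchanged
  event 11 (t=67: DEC a by 5): c unchanged
  event 12 (t=75: SET c = -14): c 7 -> -14
Final: c = -14

Answer: -14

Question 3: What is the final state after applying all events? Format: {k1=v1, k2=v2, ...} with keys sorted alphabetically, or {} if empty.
Answer: {a=-11, b=20, c=-14, d=50}

Derivation:
  after event 1 (t=3: SET c = 46): {c=46}
  after event 2 (t=10: INC a by 2): {a=2, c=46}
  after event 3 (t=20: SET a = -6): {a=-6, c=46}
  after event 4 (t=28: DEL b): {a=-6, c=46}
  after event 5 (t=31: DEC d by 2): {a=-6, c=46, d=-2}
  after event 6 (t=34: INC b by 13): {a=-6, b=13, c=46, d=-2}
  after event 7 (t=41: INC b by 7): {a=-6, b=20, c=46, d=-2}
  after event 8 (t=48: DEL c): {a=-6, b=20, d=-2}
  after event 9 (t=58: SET c = 7): {a=-6, b=20, c=7, d=-2}
  after event 10 (t=62: SET d = 50): {a=-6, b=20, c=7, d=50}
  after event 11 (t=67: DEC a by 5): {a=-11, b=20, c=7, d=50}
  after event 12 (t=75: SET c = -14): {a=-11, b=20, c=-14, d=50}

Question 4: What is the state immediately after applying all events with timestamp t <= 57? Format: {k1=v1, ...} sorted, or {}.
Apply events with t <= 57 (8 events):
  after event 1 (t=3: SET c = 46): {c=46}
  after event 2 (t=10: INC a by 2): {a=2, c=46}
  after event 3 (t=20: SET a = -6): {a=-6, c=46}
  after event 4 (t=28: DEL b): {a=-6, c=46}
  after event 5 (t=31: DEC d by 2): {a=-6, c=46, d=-2}
  after event 6 (t=34: INC b by 13): {a=-6, b=13, c=46, d=-2}
  after event 7 (t=41: INC b by 7): {a=-6, b=20, c=46, d=-2}
  after event 8 (t=48: DEL c): {a=-6, b=20, d=-2}

Answer: {a=-6, b=20, d=-2}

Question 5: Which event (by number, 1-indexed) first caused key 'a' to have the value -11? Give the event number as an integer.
Looking for first event where a becomes -11:
  event 2: a = 2
  event 3: a = -6
  event 4: a = -6
  event 5: a = -6
  event 6: a = -6
  event 7: a = -6
  event 8: a = -6
  event 9: a = -6
  event 10: a = -6
  event 11: a -6 -> -11  <-- first match

Answer: 11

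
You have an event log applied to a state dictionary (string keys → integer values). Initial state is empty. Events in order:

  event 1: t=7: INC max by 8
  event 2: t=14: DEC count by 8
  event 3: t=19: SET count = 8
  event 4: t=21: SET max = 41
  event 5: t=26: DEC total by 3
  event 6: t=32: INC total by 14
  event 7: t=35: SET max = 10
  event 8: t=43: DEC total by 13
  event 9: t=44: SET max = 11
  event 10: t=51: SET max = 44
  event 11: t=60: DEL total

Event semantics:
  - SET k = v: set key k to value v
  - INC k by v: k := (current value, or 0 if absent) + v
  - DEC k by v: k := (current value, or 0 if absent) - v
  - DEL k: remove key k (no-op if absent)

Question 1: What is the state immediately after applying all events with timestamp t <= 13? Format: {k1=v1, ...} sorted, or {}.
Answer: {max=8}

Derivation:
Apply events with t <= 13 (1 events):
  after event 1 (t=7: INC max by 8): {max=8}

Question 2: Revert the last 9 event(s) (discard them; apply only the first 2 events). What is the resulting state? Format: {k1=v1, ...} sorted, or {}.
Keep first 2 events (discard last 9):
  after event 1 (t=7: INC max by 8): {max=8}
  after event 2 (t=14: DEC count by 8): {count=-8, max=8}

Answer: {count=-8, max=8}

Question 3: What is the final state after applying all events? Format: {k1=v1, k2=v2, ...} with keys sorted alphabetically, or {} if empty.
Answer: {count=8, max=44}

Derivation:
  after event 1 (t=7: INC max by 8): {max=8}
  after event 2 (t=14: DEC count by 8): {count=-8, max=8}
  after event 3 (t=19: SET count = 8): {count=8, max=8}
  after event 4 (t=21: SET max = 41): {count=8, max=41}
  after event 5 (t=26: DEC total by 3): {count=8, max=41, total=-3}
  after event 6 (t=32: INC total by 14): {count=8, max=41, total=11}
  after event 7 (t=35: SET max = 10): {count=8, max=10, total=11}
  after event 8 (t=43: DEC total by 13): {count=8, max=10, total=-2}
  after event 9 (t=44: SET max = 11): {count=8, max=11, total=-2}
  after event 10 (t=51: SET max = 44): {count=8, max=44, total=-2}
  after event 11 (t=60: DEL total): {count=8, max=44}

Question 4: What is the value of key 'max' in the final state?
Answer: 44

Derivation:
Track key 'max' through all 11 events:
  event 1 (t=7: INC max by 8): max (absent) -> 8
  event 2 (t=14: DEC count by 8): max unchanged
  event 3 (t=19: SET count = 8): max unchanged
  event 4 (t=21: SET max = 41): max 8 -> 41
  event 5 (t=26: DEC total by 3): max unchanged
  event 6 (t=32: INC total by 14): max unchanged
  event 7 (t=35: SET max = 10): max 41 -> 10
  event 8 (t=43: DEC total by 13): max unchanged
  event 9 (t=44: SET max = 11): max 10 -> 11
  event 10 (t=51: SET max = 44): max 11 -> 44
  event 11 (t=60: DEL total): max unchanged
Final: max = 44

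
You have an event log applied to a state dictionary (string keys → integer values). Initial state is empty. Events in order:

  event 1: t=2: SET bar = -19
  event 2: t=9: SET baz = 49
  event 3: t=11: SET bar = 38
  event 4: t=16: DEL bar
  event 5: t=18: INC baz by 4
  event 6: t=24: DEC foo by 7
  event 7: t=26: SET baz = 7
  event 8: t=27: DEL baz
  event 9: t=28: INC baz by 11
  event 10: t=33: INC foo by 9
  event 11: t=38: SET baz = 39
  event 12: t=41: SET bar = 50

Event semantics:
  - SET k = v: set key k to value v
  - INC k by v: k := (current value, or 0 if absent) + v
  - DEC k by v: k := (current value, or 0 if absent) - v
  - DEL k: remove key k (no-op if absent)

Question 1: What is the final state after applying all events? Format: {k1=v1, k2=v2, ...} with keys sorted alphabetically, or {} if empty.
Answer: {bar=50, baz=39, foo=2}

Derivation:
  after event 1 (t=2: SET bar = -19): {bar=-19}
  after event 2 (t=9: SET baz = 49): {bar=-19, baz=49}
  after event 3 (t=11: SET bar = 38): {bar=38, baz=49}
  after event 4 (t=16: DEL bar): {baz=49}
  after event 5 (t=18: INC baz by 4): {baz=53}
  after event 6 (t=24: DEC foo by 7): {baz=53, foo=-7}
  after event 7 (t=26: SET baz = 7): {baz=7, foo=-7}
  after event 8 (t=27: DEL baz): {foo=-7}
  after event 9 (t=28: INC baz by 11): {baz=11, foo=-7}
  after event 10 (t=33: INC foo by 9): {baz=11, foo=2}
  after event 11 (t=38: SET baz = 39): {baz=39, foo=2}
  after event 12 (t=41: SET bar = 50): {bar=50, baz=39, foo=2}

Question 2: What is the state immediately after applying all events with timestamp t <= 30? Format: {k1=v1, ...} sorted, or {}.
Apply events with t <= 30 (9 events):
  after event 1 (t=2: SET bar = -19): {bar=-19}
  after event 2 (t=9: SET baz = 49): {bar=-19, baz=49}
  after event 3 (t=11: SET bar = 38): {bar=38, baz=49}
  after event 4 (t=16: DEL bar): {baz=49}
  after event 5 (t=18: INC baz by 4): {baz=53}
  after event 6 (t=24: DEC foo by 7): {baz=53, foo=-7}
  after event 7 (t=26: SET baz = 7): {baz=7, foo=-7}
  after event 8 (t=27: DEL baz): {foo=-7}
  after event 9 (t=28: INC baz by 11): {baz=11, foo=-7}

Answer: {baz=11, foo=-7}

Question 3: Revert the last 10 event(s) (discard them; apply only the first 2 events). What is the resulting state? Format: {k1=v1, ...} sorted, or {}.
Answer: {bar=-19, baz=49}

Derivation:
Keep first 2 events (discard last 10):
  after event 1 (t=2: SET bar = -19): {bar=-19}
  after event 2 (t=9: SET baz = 49): {bar=-19, baz=49}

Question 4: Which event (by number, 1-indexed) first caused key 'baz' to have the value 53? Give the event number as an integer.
Answer: 5

Derivation:
Looking for first event where baz becomes 53:
  event 2: baz = 49
  event 3: baz = 49
  event 4: baz = 49
  event 5: baz 49 -> 53  <-- first match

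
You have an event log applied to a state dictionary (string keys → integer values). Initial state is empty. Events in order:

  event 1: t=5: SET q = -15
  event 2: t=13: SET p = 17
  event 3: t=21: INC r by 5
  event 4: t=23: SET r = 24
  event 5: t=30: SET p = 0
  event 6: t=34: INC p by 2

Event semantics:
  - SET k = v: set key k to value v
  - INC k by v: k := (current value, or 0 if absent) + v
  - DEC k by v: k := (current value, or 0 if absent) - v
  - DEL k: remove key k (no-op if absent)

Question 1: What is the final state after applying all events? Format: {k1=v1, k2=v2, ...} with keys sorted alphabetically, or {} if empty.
Answer: {p=2, q=-15, r=24}

Derivation:
  after event 1 (t=5: SET q = -15): {q=-15}
  after event 2 (t=13: SET p = 17): {p=17, q=-15}
  after event 3 (t=21: INC r by 5): {p=17, q=-15, r=5}
  after event 4 (t=23: SET r = 24): {p=17, q=-15, r=24}
  after event 5 (t=30: SET p = 0): {p=0, q=-15, r=24}
  after event 6 (t=34: INC p by 2): {p=2, q=-15, r=24}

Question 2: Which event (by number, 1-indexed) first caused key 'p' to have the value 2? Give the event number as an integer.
Looking for first event where p becomes 2:
  event 2: p = 17
  event 3: p = 17
  event 4: p = 17
  event 5: p = 0
  event 6: p 0 -> 2  <-- first match

Answer: 6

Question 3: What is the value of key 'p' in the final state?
Track key 'p' through all 6 events:
  event 1 (t=5: SET q = -15): p unchanged
  event 2 (t=13: SET p = 17): p (absent) -> 17
  event 3 (t=21: INC r by 5): p unchanged
  event 4 (t=23: SET r = 24): p unchanged
  event 5 (t=30: SET p = 0): p 17 -> 0
  event 6 (t=34: INC p by 2): p 0 -> 2
Final: p = 2

Answer: 2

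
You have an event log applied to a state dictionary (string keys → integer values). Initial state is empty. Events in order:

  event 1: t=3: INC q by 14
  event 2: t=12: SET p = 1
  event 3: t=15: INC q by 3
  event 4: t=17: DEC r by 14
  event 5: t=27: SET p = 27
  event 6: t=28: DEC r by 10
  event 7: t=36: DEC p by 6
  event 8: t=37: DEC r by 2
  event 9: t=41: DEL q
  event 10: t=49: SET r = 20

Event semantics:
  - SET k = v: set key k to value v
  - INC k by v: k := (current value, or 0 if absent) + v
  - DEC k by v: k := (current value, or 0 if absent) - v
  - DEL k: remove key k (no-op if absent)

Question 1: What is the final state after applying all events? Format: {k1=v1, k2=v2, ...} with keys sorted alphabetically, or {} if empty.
  after event 1 (t=3: INC q by 14): {q=14}
  after event 2 (t=12: SET p = 1): {p=1, q=14}
  after event 3 (t=15: INC q by 3): {p=1, q=17}
  after event 4 (t=17: DEC r by 14): {p=1, q=17, r=-14}
  after event 5 (t=27: SET p = 27): {p=27, q=17, r=-14}
  after event 6 (t=28: DEC r by 10): {p=27, q=17, r=-24}
  after event 7 (t=36: DEC p by 6): {p=21, q=17, r=-24}
  after event 8 (t=37: DEC r by 2): {p=21, q=17, r=-26}
  after event 9 (t=41: DEL q): {p=21, r=-26}
  after event 10 (t=49: SET r = 20): {p=21, r=20}

Answer: {p=21, r=20}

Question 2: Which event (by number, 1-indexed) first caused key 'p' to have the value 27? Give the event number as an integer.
Looking for first event where p becomes 27:
  event 2: p = 1
  event 3: p = 1
  event 4: p = 1
  event 5: p 1 -> 27  <-- first match

Answer: 5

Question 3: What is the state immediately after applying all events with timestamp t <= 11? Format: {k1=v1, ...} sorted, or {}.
Apply events with t <= 11 (1 events):
  after event 1 (t=3: INC q by 14): {q=14}

Answer: {q=14}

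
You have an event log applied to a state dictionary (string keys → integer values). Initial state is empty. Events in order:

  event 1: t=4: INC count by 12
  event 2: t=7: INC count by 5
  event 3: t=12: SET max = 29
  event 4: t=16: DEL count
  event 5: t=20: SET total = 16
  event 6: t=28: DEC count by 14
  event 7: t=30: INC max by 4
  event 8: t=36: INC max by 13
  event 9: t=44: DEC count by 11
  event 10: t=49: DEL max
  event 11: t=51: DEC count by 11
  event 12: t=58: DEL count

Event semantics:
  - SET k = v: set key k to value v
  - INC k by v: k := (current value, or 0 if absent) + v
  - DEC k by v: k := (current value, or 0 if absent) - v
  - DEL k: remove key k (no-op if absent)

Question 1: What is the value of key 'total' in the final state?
Answer: 16

Derivation:
Track key 'total' through all 12 events:
  event 1 (t=4: INC count by 12): total unchanged
  event 2 (t=7: INC count by 5): total unchanged
  event 3 (t=12: SET max = 29): total unchanged
  event 4 (t=16: DEL count): total unchanged
  event 5 (t=20: SET total = 16): total (absent) -> 16
  event 6 (t=28: DEC count by 14): total unchanged
  event 7 (t=30: INC max by 4): total unchanged
  event 8 (t=36: INC max by 13): total unchanged
  event 9 (t=44: DEC count by 11): total unchanged
  event 10 (t=49: DEL max): total unchanged
  event 11 (t=51: DEC count by 11): total unchanged
  event 12 (t=58: DEL count): total unchanged
Final: total = 16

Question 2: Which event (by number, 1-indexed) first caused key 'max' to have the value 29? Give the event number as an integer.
Looking for first event where max becomes 29:
  event 3: max (absent) -> 29  <-- first match

Answer: 3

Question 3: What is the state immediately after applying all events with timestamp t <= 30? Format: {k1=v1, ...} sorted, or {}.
Answer: {count=-14, max=33, total=16}

Derivation:
Apply events with t <= 30 (7 events):
  after event 1 (t=4: INC count by 12): {count=12}
  after event 2 (t=7: INC count by 5): {count=17}
  after event 3 (t=12: SET max = 29): {count=17, max=29}
  after event 4 (t=16: DEL count): {max=29}
  after event 5 (t=20: SET total = 16): {max=29, total=16}
  after event 6 (t=28: DEC count by 14): {count=-14, max=29, total=16}
  after event 7 (t=30: INC max by 4): {count=-14, max=33, total=16}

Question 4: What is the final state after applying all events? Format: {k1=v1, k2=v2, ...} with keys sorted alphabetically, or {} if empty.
Answer: {total=16}

Derivation:
  after event 1 (t=4: INC count by 12): {count=12}
  after event 2 (t=7: INC count by 5): {count=17}
  after event 3 (t=12: SET max = 29): {count=17, max=29}
  after event 4 (t=16: DEL count): {max=29}
  after event 5 (t=20: SET total = 16): {max=29, total=16}
  after event 6 (t=28: DEC count by 14): {count=-14, max=29, total=16}
  after event 7 (t=30: INC max by 4): {count=-14, max=33, total=16}
  after event 8 (t=36: INC max by 13): {count=-14, max=46, total=16}
  after event 9 (t=44: DEC count by 11): {count=-25, max=46, total=16}
  after event 10 (t=49: DEL max): {count=-25, total=16}
  after event 11 (t=51: DEC count by 11): {count=-36, total=16}
  after event 12 (t=58: DEL count): {total=16}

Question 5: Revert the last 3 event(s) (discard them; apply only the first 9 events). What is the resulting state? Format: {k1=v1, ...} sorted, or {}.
Answer: {count=-25, max=46, total=16}

Derivation:
Keep first 9 events (discard last 3):
  after event 1 (t=4: INC count by 12): {count=12}
  after event 2 (t=7: INC count by 5): {count=17}
  after event 3 (t=12: SET max = 29): {count=17, max=29}
  after event 4 (t=16: DEL count): {max=29}
  after event 5 (t=20: SET total = 16): {max=29, total=16}
  after event 6 (t=28: DEC count by 14): {count=-14, max=29, total=16}
  after event 7 (t=30: INC max by 4): {count=-14, max=33, total=16}
  after event 8 (t=36: INC max by 13): {count=-14, max=46, total=16}
  after event 9 (t=44: DEC count by 11): {count=-25, max=46, total=16}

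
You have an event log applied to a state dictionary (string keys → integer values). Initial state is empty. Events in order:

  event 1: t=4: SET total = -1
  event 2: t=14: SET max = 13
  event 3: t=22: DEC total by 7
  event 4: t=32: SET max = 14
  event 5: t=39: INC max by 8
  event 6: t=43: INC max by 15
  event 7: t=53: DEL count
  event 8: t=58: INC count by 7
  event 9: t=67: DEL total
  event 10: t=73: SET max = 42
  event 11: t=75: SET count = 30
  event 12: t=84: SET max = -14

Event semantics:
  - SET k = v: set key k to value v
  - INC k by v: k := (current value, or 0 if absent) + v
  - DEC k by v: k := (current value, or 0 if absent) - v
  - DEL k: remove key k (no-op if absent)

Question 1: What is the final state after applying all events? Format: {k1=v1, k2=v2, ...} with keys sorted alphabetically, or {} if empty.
Answer: {count=30, max=-14}

Derivation:
  after event 1 (t=4: SET total = -1): {total=-1}
  after event 2 (t=14: SET max = 13): {max=13, total=-1}
  after event 3 (t=22: DEC total by 7): {max=13, total=-8}
  after event 4 (t=32: SET max = 14): {max=14, total=-8}
  after event 5 (t=39: INC max by 8): {max=22, total=-8}
  after event 6 (t=43: INC max by 15): {max=37, total=-8}
  after event 7 (t=53: DEL count): {max=37, total=-8}
  after event 8 (t=58: INC count by 7): {count=7, max=37, total=-8}
  after event 9 (t=67: DEL total): {count=7, max=37}
  after event 10 (t=73: SET max = 42): {count=7, max=42}
  after event 11 (t=75: SET count = 30): {count=30, max=42}
  after event 12 (t=84: SET max = -14): {count=30, max=-14}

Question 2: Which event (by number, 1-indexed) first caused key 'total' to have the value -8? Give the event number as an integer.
Looking for first event where total becomes -8:
  event 1: total = -1
  event 2: total = -1
  event 3: total -1 -> -8  <-- first match

Answer: 3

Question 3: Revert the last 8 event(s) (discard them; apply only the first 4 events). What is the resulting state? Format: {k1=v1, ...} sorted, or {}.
Keep first 4 events (discard last 8):
  after event 1 (t=4: SET total = -1): {total=-1}
  after event 2 (t=14: SET max = 13): {max=13, total=-1}
  after event 3 (t=22: DEC total by 7): {max=13, total=-8}
  after event 4 (t=32: SET max = 14): {max=14, total=-8}

Answer: {max=14, total=-8}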